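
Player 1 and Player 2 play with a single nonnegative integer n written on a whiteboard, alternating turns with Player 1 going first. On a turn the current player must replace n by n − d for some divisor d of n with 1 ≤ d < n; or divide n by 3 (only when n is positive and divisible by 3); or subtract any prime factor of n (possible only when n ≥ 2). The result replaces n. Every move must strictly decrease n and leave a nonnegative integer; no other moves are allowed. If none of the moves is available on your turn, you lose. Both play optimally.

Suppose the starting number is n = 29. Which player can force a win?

Positions with no move are L. A position that does have a move is losing for the player to move precisely when every available move leads to a winning position for the opponent. Fill in the labels:
n=0: no move → L
n=1: no move → L
n=2: can move to 0, which is L ⇒ W
n=3: can move to 0, which is L ⇒ W
n=4: moves to 2(W), 3(W); every one is W ⇒ L
n=5: can move to 0, which is L ⇒ W
n=6: can move to 4, which is L ⇒ W
n=7: can move to 0, which is L ⇒ W
n=8: can move to 4, which is L ⇒ W
n=9: moves to 3(W), 6(W), 8(W); every one is W ⇒ L
n=10: can move to 9, which is L ⇒ W
n=11: can move to 0, which is L ⇒ W
n=12: can move to 4, which is L ⇒ W
n=13: can move to 0, which is L ⇒ W
n=14: moves to 7(W), 12(W), 13(W); every one is W ⇒ L
n=15: can move to 14, which is L ⇒ W
n=16: can move to 14, which is L ⇒ W
n=17: can move to 0, which is L ⇒ W
n=18: can move to 9, which is L ⇒ W
n=19: can move to 0, which is L ⇒ W
n=20: moves to 10(W), 15(W), 16(W), 18(W), 19(W); every one is W ⇒ L
n=21: can move to 14, which is L ⇒ W
n=22: can move to 20, which is L ⇒ W
n=23: can move to 0, which is L ⇒ W
n=24: can move to 20, which is L ⇒ W
n=25: can move to 20, which is L ⇒ W
n=26: moves to 13(W), 24(W), 25(W); every one is W ⇒ L
n=27: can move to 9, which is L ⇒ W
n=28: can move to 14, which is L ⇒ W
n=29: can move to 0, which is L ⇒ W
The starting position 29 is W: Player 1 should move to 0, handing over an L position.

Player 1 wins.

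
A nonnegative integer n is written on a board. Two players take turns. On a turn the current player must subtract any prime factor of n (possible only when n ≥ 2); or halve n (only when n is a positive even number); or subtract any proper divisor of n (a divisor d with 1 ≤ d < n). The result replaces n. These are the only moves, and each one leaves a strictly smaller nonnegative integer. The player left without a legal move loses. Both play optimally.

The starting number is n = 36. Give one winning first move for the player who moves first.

Move to 32.

Positions with no move are L. A position that does have a move is losing for the player to move precisely when every available move leads to a winning position for the opponent. Fill in the labels:
n=0: no move → L
n=1: no move → L
n=2: can move to 0, which is L ⇒ W
n=3: can move to 0, which is L ⇒ W
n=4: moves to 2(W), 3(W); every one is W ⇒ L
n=5: can move to 0, which is L ⇒ W
n=6: can move to 4, which is L ⇒ W
n=7: can move to 0, which is L ⇒ W
n=8: can move to 4, which is L ⇒ W
n=9: moves to 6(W), 8(W); every one is W ⇒ L
n=10: can move to 9, which is L ⇒ W
n=11: can move to 0, which is L ⇒ W
n=12: can move to 9, which is L ⇒ W
n=13: can move to 0, which is L ⇒ W
n=14: moves to 7(W), 12(W), 13(W); every one is W ⇒ L
n=15: can move to 14, which is L ⇒ W
n=16: can move to 14, which is L ⇒ W
n=17: can move to 0, which is L ⇒ W
n=18: can move to 9, which is L ⇒ W
n=19: can move to 0, which is L ⇒ W
n=20: moves to 10(W), 15(W), 16(W), 18(W), 19(W); every one is W ⇒ L
n=21: can move to 14, which is L ⇒ W
n=22: can move to 20, which is L ⇒ W
n=23: can move to 0, which is L ⇒ W
n=24: can move to 20, which is L ⇒ W
n=25: can move to 20, which is L ⇒ W
n=26: moves to 13(W), 24(W), 25(W); every one is W ⇒ L
n=27: can move to 26, which is L ⇒ W
n=28: can move to 14, which is L ⇒ W
n=29: can move to 0, which is L ⇒ W
n=30: can move to 20, which is L ⇒ W
n=31: can move to 0, which is L ⇒ W
n=32: moves to 16(W), 24(W), 28(W), 30(W), 31(W); every one is W ⇒ L
n=33: can move to 32, which is L ⇒ W
n=34: can move to 32, which is L ⇒ W
n=35: moves to 28(W), 30(W), 34(W); every one is W ⇒ L
n=36: can move to 32, which is L ⇒ W
From 36, the L positions reachable in one move are: 32, 35. Any move reaching one of these is winning.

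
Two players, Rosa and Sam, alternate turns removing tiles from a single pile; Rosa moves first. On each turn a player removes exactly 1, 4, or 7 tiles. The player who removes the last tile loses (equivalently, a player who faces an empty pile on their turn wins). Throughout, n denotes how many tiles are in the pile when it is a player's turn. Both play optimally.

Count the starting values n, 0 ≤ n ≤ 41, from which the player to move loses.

16

Positions with no move are W. A position that does have a move is losing for the player to move precisely when every available move leads to a winning position for the opponent. Fill in the labels:
n=0: no move; the opponent has just taken the last tile and therefore loses → W
n=1: L (sole option 0(W) is W)
n=2: W (go to 1, an L position)
n=3: L (sole option 2(W) is W)
n=4: W (go to 3, an L position)
n=5: W (go to 1, an L position)
n=6: L (options 5(W), 2(W) are all W)
n=7: W (go to 6, an L position)
n=8: W (go to 1, an L position)
n=9: L (options 8(W), 5(W), 2(W) are all W)
n=10: W (go to 9, an L position)
n=11: L (options 10(W), 7(W), 4(W) are all W)
n=12: W (go to 11, an L position)
n=13: W (go to 9, an L position)
n=14: L (options 13(W), 10(W), 7(W) are all W)
n=15: W (go to 14, an L position)
n=16: W (go to 9, an L position)
n=17: L (options 16(W), 13(W), 10(W) are all W)
n=18: W (go to 17, an L position)
n=19: L (options 18(W), 15(W), 12(W) are all W)
n=20: W (go to 19, an L position)
n=21: W (go to 17, an L position)
n=22: L (options 21(W), 18(W), 15(W) are all W)
n=23: W (go to 22, an L position)
n=24: W (go to 17, an L position)
n=25: L (options 24(W), 21(W), 18(W) are all W)
n=26: W (go to 25, an L position)
n=27: L (options 26(W), 23(W), 20(W) are all W)
n=28: W (go to 27, an L position)
n=29: W (go to 25, an L position)
n=30: L (options 29(W), 26(W), 23(W) are all W)
n=31: W (go to 30, an L position)
n=32: W (go to 25, an L position)
n=33: L (options 32(W), 29(W), 26(W) are all W)
n=34: W (go to 33, an L position)
n=35: L (options 34(W), 31(W), 28(W) are all W)
n=36: W (go to 35, an L position)
n=37: W (go to 33, an L position)
n=38: L (options 37(W), 34(W), 31(W) are all W)
n=39: W (go to 38, an L position)
n=40: W (go to 33, an L position)
n=41: L (options 40(W), 37(W), 34(W) are all W)
L entries with 0 ≤ n ≤ 41: n = 1, 3, 6, 9, 11, 14, 17, 19, 22, 25, 27, 30, 33, 35, 38, 41; that makes 16.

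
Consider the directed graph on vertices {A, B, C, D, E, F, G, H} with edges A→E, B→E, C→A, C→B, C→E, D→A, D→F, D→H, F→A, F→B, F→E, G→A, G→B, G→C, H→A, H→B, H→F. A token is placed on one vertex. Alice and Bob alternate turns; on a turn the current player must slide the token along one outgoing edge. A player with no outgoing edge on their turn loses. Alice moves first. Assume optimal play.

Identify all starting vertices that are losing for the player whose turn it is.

Compute win/loss labels from the base case upward. A position with no move is L. Any other position is W if it can reach an L in one move, else L.
Every edge goes from a vertex to one that appears earlier in the order E, B, A, C, F, H, D, G, so processing vertices in that order labels each vertex after all of its successors.
E: no outgoing edge → L
B: can move to E, which is L ⇒ W
A: can move to E, which is L ⇒ W
C: can move to E, which is L ⇒ W
F: can move to E, which is L ⇒ W
H: moves to F(W), A(W), B(W); every one is W ⇒ L
D: can move to H, which is L ⇒ W
G: moves to C(W), A(W), B(W); every one is W ⇒ L
Reading off the rows marked L gives the requested list; there are 3 such vertices.

E, G, H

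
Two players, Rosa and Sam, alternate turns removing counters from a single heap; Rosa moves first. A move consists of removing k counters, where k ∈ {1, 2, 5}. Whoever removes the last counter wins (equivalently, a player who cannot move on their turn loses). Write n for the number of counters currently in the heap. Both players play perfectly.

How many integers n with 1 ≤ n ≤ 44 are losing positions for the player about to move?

Work bottom-up. With no move the player to move loses. Otherwise the position is W if at least one move leads to an L position for the opponent, and L if every move leads to a W.
n=0: no move → L
n=1: W (go to 0, an L position)
n=2: W (go to 0, an L position)
n=3: L (options 2(W), 1(W) are all W)
n=4: W (go to 3, an L position)
n=5: W (go to 3, an L position)
n=6: L (options 5(W), 4(W), 1(W) are all W)
n=7: W (go to 6, an L position)
n=8: W (go to 6, an L position)
n=9: L (options 8(W), 7(W), 4(W) are all W)
n=10: W (go to 9, an L position)
n=11: W (go to 9, an L position)
n=12: L (options 11(W), 10(W), 7(W) are all W)
n=13: W (go to 12, an L position)
n=14: W (go to 12, an L position)
n=15: L (options 14(W), 13(W), 10(W) are all W)
n=16: W (go to 15, an L position)
n=17: W (go to 15, an L position)
n=18: L (options 17(W), 16(W), 13(W) are all W)
n=19: W (go to 18, an L position)
n=20: W (go to 18, an L position)
n=21: L (options 20(W), 19(W), 16(W) are all W)
n=22: W (go to 21, an L position)
n=23: W (go to 21, an L position)
n=24: L (options 23(W), 22(W), 19(W) are all W)
n=25: W (go to 24, an L position)
n=26: W (go to 24, an L position)
n=27: L (options 26(W), 25(W), 22(W) are all W)
n=28: W (go to 27, an L position)
n=29: W (go to 27, an L position)
n=30: L (options 29(W), 28(W), 25(W) are all W)
n=31: W (go to 30, an L position)
n=32: W (go to 30, an L position)
n=33: L (options 32(W), 31(W), 28(W) are all W)
n=34: W (go to 33, an L position)
n=35: W (go to 33, an L position)
n=36: L (options 35(W), 34(W), 31(W) are all W)
n=37: W (go to 36, an L position)
n=38: W (go to 36, an L position)
n=39: L (options 38(W), 37(W), 34(W) are all W)
n=40: W (go to 39, an L position)
n=41: W (go to 39, an L position)
n=42: L (options 41(W), 40(W), 37(W) are all W)
n=43: W (go to 42, an L position)
n=44: W (go to 42, an L position)
L entries with 1 ≤ n ≤ 44 (n=0 is outside the asked range and is not counted): n = 3, 6, 9, 12, 15, 18, 21, 24, 27, 30, 33, 36, 39, 42; that makes 14.

14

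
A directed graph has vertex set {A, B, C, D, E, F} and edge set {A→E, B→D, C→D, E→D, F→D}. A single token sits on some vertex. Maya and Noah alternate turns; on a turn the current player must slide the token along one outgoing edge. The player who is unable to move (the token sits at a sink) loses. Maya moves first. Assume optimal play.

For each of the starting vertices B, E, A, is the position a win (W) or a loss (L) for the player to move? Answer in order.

Work bottom-up. With no move the player to move loses. Otherwise the position is W if at least one move leads to an L position for the opponent, and L if every move leads to a W.
Every edge goes from a vertex to one that appears earlier in the order D, E, B, A, C, F, so processing vertices in that order labels each vertex after all of its successors.
D: no outgoing edge → L
E: reaches L-position D → W
B: reaches L-position D → W
A: only reaches E(W), which is W → L
C: reaches L-position D → W
F: reaches L-position D → W

B: W, E: W, A: L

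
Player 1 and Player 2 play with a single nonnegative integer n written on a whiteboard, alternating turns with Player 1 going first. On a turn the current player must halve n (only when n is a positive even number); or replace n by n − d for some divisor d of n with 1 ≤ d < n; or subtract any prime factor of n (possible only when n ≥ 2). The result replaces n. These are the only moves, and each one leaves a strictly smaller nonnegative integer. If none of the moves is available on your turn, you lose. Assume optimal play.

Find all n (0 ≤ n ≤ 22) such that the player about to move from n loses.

0, 1, 4, 9, 14, 20

Positions with no move are L. A position that does have a move is losing for the player to move precisely when every available move leads to a winning position for the opponent. Fill in the labels:
n=0: no move → L
n=1: no move → L
n=2: →0(L), so W
n=3: →0(L), so W
n=4: →2(W), 3(W) — all W, so L
n=5: →0(L), so W
n=6: →4(L), so W
n=7: →0(L), so W
n=8: →4(L), so W
n=9: →6(W), 8(W) — all W, so L
n=10: →9(L), so W
n=11: →0(L), so W
n=12: →9(L), so W
n=13: →0(L), so W
n=14: →7(W), 12(W), 13(W) — all W, so L
n=15: →14(L), so W
n=16: →14(L), so W
n=17: →0(L), so W
n=18: →9(L), so W
n=19: →0(L), so W
n=20: →10(W), 15(W), 16(W), 18(W), 19(W) — all W, so L
n=21: →14(L), so W
n=22: →20(L), so W
The losing starting values of n are exactly the entries labelled L in this table (6 of them).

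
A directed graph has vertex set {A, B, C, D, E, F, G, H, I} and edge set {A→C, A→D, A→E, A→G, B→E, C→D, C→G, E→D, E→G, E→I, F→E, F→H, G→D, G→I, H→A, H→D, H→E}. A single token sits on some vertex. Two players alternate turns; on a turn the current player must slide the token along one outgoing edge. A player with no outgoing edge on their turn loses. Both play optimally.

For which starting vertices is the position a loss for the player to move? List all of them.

Build the W/L table. Terminal = L. A non-terminal position is W if it has a move to some L; otherwise it is L.
Every edge goes from a vertex to one that appears earlier in the order I, D, G, E, C, A, H, B, F, so processing vertices in that order labels each vertex after all of its successors.
I: no outgoing edge → L
D: no outgoing edge → L
G: →D(L), so W
E: →D(L), so W
C: →D(L), so W
A: →D(L), so W
H: →D(L), so W
B: →E(W) only, which is W, so L
F: →H(W), E(W) — all W, so L
Reading off the rows marked L gives the requested list; there are 4 such vertices.

B, D, F, I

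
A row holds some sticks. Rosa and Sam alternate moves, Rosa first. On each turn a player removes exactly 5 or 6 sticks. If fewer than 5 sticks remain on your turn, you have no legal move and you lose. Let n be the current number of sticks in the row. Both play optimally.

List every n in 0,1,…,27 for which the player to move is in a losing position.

Use the standard recursion: the mover loses at a terminal position; elsewhere, the mover wins exactly when some move hands the opponent an L position.
n=0: no move → L
n=1: no move → L
n=2: no move → L
n=3: no move → L
n=4: no move → L
n=5: can move to 0, which is L ⇒ W
n=6: can move to 1, which is L ⇒ W
n=7: can move to 2, which is L ⇒ W
n=8: can move to 3, which is L ⇒ W
n=9: can move to 4, which is L ⇒ W
n=10: can move to 4, which is L ⇒ W
n=11: moves to 6(W), 5(W); every one is W ⇒ L
n=12: moves to 7(W), 6(W); every one is W ⇒ L
n=13: moves to 8(W), 7(W); every one is W ⇒ L
n=14: moves to 9(W), 8(W); every one is W ⇒ L
n=15: moves to 10(W), 9(W); every one is W ⇒ L
n=16: can move to 11, which is L ⇒ W
n=17: can move to 12, which is L ⇒ W
n=18: can move to 13, which is L ⇒ W
n=19: can move to 14, which is L ⇒ W
n=20: can move to 15, which is L ⇒ W
n=21: can move to 15, which is L ⇒ W
n=22: moves to 17(W), 16(W); every one is W ⇒ L
n=23: moves to 18(W), 17(W); every one is W ⇒ L
n=24: moves to 19(W), 18(W); every one is W ⇒ L
n=25: moves to 20(W), 19(W); every one is W ⇒ L
n=26: moves to 21(W), 20(W); every one is W ⇒ L
n=27: can move to 22, which is L ⇒ W
The losing starting values of n are exactly the entries labelled L in this table (15 of them).

0, 1, 2, 3, 4, 11, 12, 13, 14, 15, 22, 23, 24, 25, 26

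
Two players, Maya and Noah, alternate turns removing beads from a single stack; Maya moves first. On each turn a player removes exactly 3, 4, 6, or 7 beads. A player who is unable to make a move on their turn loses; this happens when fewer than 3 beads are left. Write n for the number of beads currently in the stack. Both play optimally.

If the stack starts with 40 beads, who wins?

Noah wins.

Classify positions by backward induction: terminal positions (no move available) are L. From any other position, the mover wins iff some move reaches an L.
n=0: no move → L
n=1: no move → L
n=2: no move → L
n=3: W (go to 0, an L position)
n=4: W (go to 1, an L position)
n=5: W (go to 2, an L position)
n=6: W (go to 2, an L position)
n=7: W (go to 1, an L position)
n=8: W (go to 2, an L position)
n=9: W (go to 2, an L position)
n=10: L (options 7(W), 6(W), 4(W), 3(W) are all W)
n=11: L (options 8(W), 7(W), 5(W), 4(W) are all W)
n=12: L (options 9(W), 8(W), 6(W), 5(W) are all W)
n=13: W (go to 10, an L position)
n=14: W (go to 11, an L position)
n=15: W (go to 12, an L position)
n=16: W (go to 12, an L position)
n=17: W (go to 11, an L position)
n=18: W (go to 12, an L position)
n=19: W (go to 12, an L position)
n=20: L (options 17(W), 16(W), 14(W), 13(W) are all W)
n=21: L (options 18(W), 17(W), 15(W), 14(W) are all W)
n=22: L (options 19(W), 18(W), 16(W), 15(W) are all W)
n=23: W (go to 20, an L position)
n=24: W (go to 21, an L position)
n=25: W (go to 22, an L position)
n=26: W (go to 22, an L position)
n=27: W (go to 21, an L position)
n=28: W (go to 22, an L position)
n=29: W (go to 22, an L position)
n=30: L (options 27(W), 26(W), 24(W), 23(W) are all W)
n=31: L (options 28(W), 27(W), 25(W), 24(W) are all W)
n=32: L (options 29(W), 28(W), 26(W), 25(W) are all W)
n=33: W (go to 30, an L position)
n=34: W (go to 31, an L position)
n=35: W (go to 32, an L position)
n=36: W (go to 32, an L position)
n=37: W (go to 31, an L position)
n=38: W (go to 32, an L position)
n=39: W (go to 32, an L position)
n=40: L (options 37(W), 36(W), 34(W), 33(W) are all W)
Every move from 40 reaches a W position, so the mover loses.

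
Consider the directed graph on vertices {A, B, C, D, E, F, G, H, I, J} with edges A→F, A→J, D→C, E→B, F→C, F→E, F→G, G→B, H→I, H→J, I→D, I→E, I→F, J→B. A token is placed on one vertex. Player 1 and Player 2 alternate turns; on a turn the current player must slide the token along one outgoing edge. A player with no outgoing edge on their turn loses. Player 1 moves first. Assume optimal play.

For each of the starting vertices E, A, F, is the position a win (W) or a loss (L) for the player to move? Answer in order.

Compute win/loss labels from the base case upward. A position with no move is L. Any other position is W if it can reach an L in one move, else L.
Every edge goes from a vertex to one that appears earlier in the order C, B, J, E, G, D, F, A, I, H, so processing vertices in that order labels each vertex after all of its successors.
C: no outgoing edge → L
B: no outgoing edge → L
J: reaches L-position B → W
E: reaches L-position B → W
G: reaches L-position B → W
D: reaches L-position C → W
F: reaches L-position C → W
A: only reaches F(W), J(W), all W → L
I: only reaches F(W), D(W), E(W), all W → L
H: reaches L-position I → W

E: W, A: L, F: W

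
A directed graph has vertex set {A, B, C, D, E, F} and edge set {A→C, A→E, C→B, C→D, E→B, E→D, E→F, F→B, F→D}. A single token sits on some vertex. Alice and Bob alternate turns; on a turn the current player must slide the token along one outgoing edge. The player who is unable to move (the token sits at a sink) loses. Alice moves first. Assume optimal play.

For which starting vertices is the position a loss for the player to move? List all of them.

Positions with no move are L. A position that does have a move is losing for the player to move precisely when every available move leads to a winning position for the opponent. Fill in the labels:
Every edge goes from a vertex to one that appears earlier in the order D, B, F, E, C, A, so processing vertices in that order labels each vertex after all of its successors.
D: no outgoing edge → L
B: no outgoing edge → L
F: can move to B, which is L ⇒ W
E: can move to B, which is L ⇒ W
C: can move to B, which is L ⇒ W
A: moves to C(W), E(W); every one is W ⇒ L
Reading off the rows marked L gives the requested list; there are 3 such vertices.

A, B, D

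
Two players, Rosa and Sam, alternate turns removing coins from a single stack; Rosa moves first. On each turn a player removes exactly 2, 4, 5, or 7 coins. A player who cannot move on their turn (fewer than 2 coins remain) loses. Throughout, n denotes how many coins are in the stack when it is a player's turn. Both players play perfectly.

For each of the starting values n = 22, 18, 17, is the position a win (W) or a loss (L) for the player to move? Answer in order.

22: W, 18: L, 17: W

Compute win/loss labels from the base case upward. A position with no move is L. Any other position is W if it can reach an L in one move, else L.
n=0: no move → L
n=1: no move → L
n=2: reaches L-position 0 → W
n=3: reaches L-position 1 → W
n=4: reaches L-position 0 → W
n=5: reaches L-position 1 → W
n=6: reaches L-position 1 → W
n=7: reaches L-position 0 → W
n=8: reaches L-position 1 → W
n=9: only reaches 7(W), 5(W), 4(W), 2(W), all W → L
n=10: only reaches 8(W), 6(W), 5(W), 3(W), all W → L
n=11: reaches L-position 9 → W
n=12: reaches L-position 10 → W
n=13: reaches L-position 9 → W
n=14: reaches L-position 10 → W
n=15: reaches L-position 10 → W
n=16: reaches L-position 9 → W
n=17: reaches L-position 10 → W
n=18: only reaches 16(W), 14(W), 13(W), 11(W), all W → L
n=19: only reaches 17(W), 15(W), 14(W), 12(W), all W → L
n=20: reaches L-position 18 → W
n=21: reaches L-position 19 → W
n=22: reaches L-position 18 → W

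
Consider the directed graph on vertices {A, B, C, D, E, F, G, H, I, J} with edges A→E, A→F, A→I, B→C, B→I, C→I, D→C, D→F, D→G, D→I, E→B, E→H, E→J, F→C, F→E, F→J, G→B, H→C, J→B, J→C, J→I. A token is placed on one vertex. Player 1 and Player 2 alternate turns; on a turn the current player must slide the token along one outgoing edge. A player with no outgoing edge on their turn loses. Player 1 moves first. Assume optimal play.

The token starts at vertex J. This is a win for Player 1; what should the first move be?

Work bottom-up. With no move the player to move loses. Otherwise the position is W if at least one move leads to an L position for the opponent, and L if every move leads to a W.
Every edge goes from a vertex to one that appears earlier in the order I, C, B, J, H, E, G, F, A, D, so processing vertices in that order labels each vertex after all of its successors.
I: no outgoing edge → L
C: reaches L-position I → W
B: reaches L-position I → W
J: reaches L-position I → W
H: only reaches C(W), which is W → L
E: reaches L-position H → W
G: only reaches B(W), which is W → L
F: only reaches E(W), J(W), C(W), all W → L
A: reaches L-position F → W
D: reaches L-position F → W
From J, the L positions reachable in one move are: I.

Move to I.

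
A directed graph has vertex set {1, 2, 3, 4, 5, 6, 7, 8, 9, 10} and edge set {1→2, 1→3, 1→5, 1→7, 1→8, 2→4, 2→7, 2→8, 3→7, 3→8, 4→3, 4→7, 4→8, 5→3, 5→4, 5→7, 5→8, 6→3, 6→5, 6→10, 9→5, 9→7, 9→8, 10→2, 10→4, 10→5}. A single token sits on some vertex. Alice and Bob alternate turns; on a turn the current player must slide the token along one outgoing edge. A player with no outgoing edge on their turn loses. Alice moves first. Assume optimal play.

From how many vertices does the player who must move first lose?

Compute win/loss labels from the base case upward. A position with no move is L. Any other position is W if it can reach an L in one move, else L.
Every edge goes from a vertex to one that appears earlier in the order 7, 8, 3, 4, 2, 5, 9, 1, 10, 6, so processing vertices in that order labels each vertex after all of its successors.
7: no outgoing edge → L
8: no outgoing edge → L
3: W (go to 8, an L position)
4: W (go to 8, an L position)
2: W (go to 8, an L position)
5: W (go to 8, an L position)
9: W (go to 8, an L position)
1: W (go to 8, an L position)
10: L (options 5(W), 2(W), 4(W) are all W)
6: W (go to 10, an L position)
The L vertices are 7, 8, 10; that is 3 in all.

3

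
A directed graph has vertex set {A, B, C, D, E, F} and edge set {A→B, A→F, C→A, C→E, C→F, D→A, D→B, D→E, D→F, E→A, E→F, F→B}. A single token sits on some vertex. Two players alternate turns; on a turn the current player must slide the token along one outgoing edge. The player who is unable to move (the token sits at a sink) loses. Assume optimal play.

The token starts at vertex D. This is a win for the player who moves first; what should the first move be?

Build the W/L table. Terminal = L. A non-terminal position is W if it has a move to some L; otherwise it is L.
Every edge goes from a vertex to one that appears earlier in the order B, F, A, E, C, D, so processing vertices in that order labels each vertex after all of its successors.
B: no outgoing edge → L
F: reaches L-position B → W
A: reaches L-position B → W
E: only reaches A(W), F(W), all W → L
C: reaches L-position E → W
D: reaches L-position E → W
From D, the L positions reachable in one move are: E, B. Any move reaching one of these is winning.

Move to E.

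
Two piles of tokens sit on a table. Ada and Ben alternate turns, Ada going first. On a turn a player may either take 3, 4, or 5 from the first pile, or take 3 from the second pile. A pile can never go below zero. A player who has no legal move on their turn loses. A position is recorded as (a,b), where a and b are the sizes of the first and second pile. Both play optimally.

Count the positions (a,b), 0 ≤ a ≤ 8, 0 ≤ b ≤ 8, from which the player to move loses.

33

Positions with no move are L. A position that does have a move is losing for the player to move precisely when every available move leads to a winning position for the opponent. Fill in the labels:
Every move lowers a or b (never raises either), so fill the grid row by row in increasing a, and left to right within a row: each cell's successors are then already labelled.
      b=0  b=1  b=2  b=3  b=4  b=5  b=6  b=7  b=8
a=0:    L    L    L    W    W    W    L    L    L
a=1:    L    L    L    W    W    W    L    L    L
a=2:    L    L    L    W    W    W    L    L    L
a=3:    W    W    W    L    L    L    W    W    W
a=4:    W    W    W    L    L    L    W    W    W
a=5:    W    W    W    L    L    L    W    W    W
a=6:    W    W    W    W    W    W    W    W    W
a=7:    W    W    W    W    W    W    W    W    W
a=8:    L    L    L    W    W    W    L    L    L
Cells with no legal move (terminal, hence L): (0,0), (0,1), (0,2), (1,0), (1,1), (1,2), (2,0), (2,1), (2,2).
The remaining L cells, each justified by listing all of its moves:
(0,6): only reaches (0,3)(W), which is W → L
(0,7): only reaches (0,4)(W), which is W → L
(0,8): only reaches (0,5)(W), which is W → L
(1,6): only reaches (1,3)(W), which is W → L
(1,7): only reaches (1,4)(W), which is W → L
(1,8): only reaches (1,5)(W), which is W → L
(2,6): only reaches (2,3)(W), which is W → L
(2,7): only reaches (2,4)(W), which is W → L
(2,8): only reaches (2,5)(W), which is W → L
(3,3): only reaches (0,3)(W), (3,0)(W), all W → L
(3,4): only reaches (0,4)(W), (3,1)(W), all W → L
(3,5): only reaches (0,5)(W), (3,2)(W), all W → L
(4,3): only reaches (1,3)(W), (0,3)(W), (4,0)(W), all W → L
(4,4): only reaches (1,4)(W), (0,4)(W), (4,1)(W), all W → L
(4,5): only reaches (1,5)(W), (0,5)(W), (4,2)(W), all W → L
(5,3): only reaches (2,3)(W), (1,3)(W), (0,3)(W), (5,0)(W), all W → L
(5,4): only reaches (2,4)(W), (1,4)(W), (0,4)(W), (5,1)(W), all W → L
(5,5): only reaches (2,5)(W), (1,5)(W), (0,5)(W), (5,2)(W), all W → L
(8,0): only reaches (5,0)(W), (4,0)(W), (3,0)(W), all W → L
(8,1): only reaches (5,1)(W), (4,1)(W), (3,1)(W), all W → L
(8,2): only reaches (5,2)(W), (4,2)(W), (3,2)(W), all W → L
(8,6): only reaches (5,6)(W), (4,6)(W), (3,6)(W), (8,3)(W), all W → L
(8,7): only reaches (5,7)(W), (4,7)(W), (3,7)(W), (8,4)(W), all W → L
(8,8): only reaches (5,8)(W), (4,8)(W), (3,8)(W), (8,5)(W), all W → L
Every other cell has at least one move into one of the L cells above, so it is W.
L cells per row: a=0: 6, a=1: 6, a=2: 6, a=3: 3, a=4: 3, a=5: 3, a=6: 0, a=7: 0, a=8: 6; total 33.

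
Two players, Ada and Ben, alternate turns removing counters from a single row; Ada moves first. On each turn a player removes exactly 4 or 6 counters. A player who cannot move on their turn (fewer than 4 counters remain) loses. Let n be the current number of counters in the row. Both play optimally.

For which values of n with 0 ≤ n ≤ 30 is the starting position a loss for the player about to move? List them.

0, 1, 2, 3, 10, 11, 12, 13, 20, 21, 22, 23, 30

Use the standard recursion: the mover loses at a terminal position; elsewhere, the mover wins exactly when some move hands the opponent an L position.
n=0: no move → L
n=1: no move → L
n=2: no move → L
n=3: no move → L
n=4: →0(L), so W
n=5: →1(L), so W
n=6: →2(L), so W
n=7: →3(L), so W
n=8: →2(L), so W
n=9: →3(L), so W
n=10: →6(W), 4(W) — all W, so L
n=11: →7(W), 5(W) — all W, so L
n=12: →8(W), 6(W) — all W, so L
n=13: →9(W), 7(W) — all W, so L
n=14: →10(L), so W
n=15: →11(L), so W
n=16: →12(L), so W
n=17: →13(L), so W
n=18: →12(L), so W
n=19: →13(L), so W
n=20: →16(W), 14(W) — all W, so L
n=21: →17(W), 15(W) — all W, so L
n=22: →18(W), 16(W) — all W, so L
n=23: →19(W), 17(W) — all W, so L
n=24: →20(L), so W
n=25: →21(L), so W
n=26: →22(L), so W
n=27: →23(L), so W
n=28: →22(L), so W
n=29: →23(L), so W
n=30: →26(W), 24(W) — all W, so L
Reading off the rows marked L gives the requested list; there are 13 such values of n.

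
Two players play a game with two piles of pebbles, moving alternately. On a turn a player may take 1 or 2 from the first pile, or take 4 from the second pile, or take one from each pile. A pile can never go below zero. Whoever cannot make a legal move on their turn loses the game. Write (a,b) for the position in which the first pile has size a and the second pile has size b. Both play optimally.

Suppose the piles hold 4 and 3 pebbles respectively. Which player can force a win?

Label each position W (a win for the player to move) or L (a loss). A position with no legal move is L; any other position is W exactly when some move reaches an L, and L when every move reaches a W.
No move ever increases a pile, so every position that can arise here has a ≤ 4 and b ≤ 3; it is enough to label the cells with 0 ≤ a ≤ 4 and 0 ≤ b ≤ 3.
Every move lowers a or b (never raises either), so fill the grid row by row in increasing a, and left to right within a row: each cell's successors are then already labelled.
      b=0  b=1  b=2  b=3
a=0:    L    L    L    L
a=1:    W    W    W    W
a=2:    W    W    W    W
a=3:    L    L    L    L
a=4:    W    W    W    W
Cells with no legal move (terminal, hence L): (0,0), (0,1), (0,2), (0,3).
The remaining L cells, each justified by listing all of its moves:
(3,0): moves to (2,0)(W), (1,0)(W); every one is W ⇒ L
(3,1): moves to (2,1)(W), (1,1)(W), (2,0)(W); every one is W ⇒ L
(3,2): moves to (2,2)(W), (1,2)(W), (2,1)(W); every one is W ⇒ L
(3,3): moves to (2,3)(W), (1,3)(W), (2,2)(W); every one is W ⇒ L
Every other cell has at least one move into one of the L cells above, so it is W.
The starting position (4,3) is W: the player to move should move to (3,3), handing over an L position.

The first player wins.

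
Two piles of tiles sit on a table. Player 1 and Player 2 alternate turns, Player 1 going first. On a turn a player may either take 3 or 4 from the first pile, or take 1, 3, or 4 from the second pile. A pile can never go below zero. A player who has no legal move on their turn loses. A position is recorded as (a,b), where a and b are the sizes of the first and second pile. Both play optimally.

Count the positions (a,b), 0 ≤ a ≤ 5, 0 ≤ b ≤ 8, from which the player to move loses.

Classify positions by backward induction: terminal positions (no move available) are L. From any other position, the mover wins iff some move reaches an L.
Every move lowers a or b (never raises either), so fill the grid row by row in increasing a, and left to right within a row: each cell's successors are then already labelled.
      b=0  b=1  b=2  b=3  b=4  b=5  b=6  b=7  b=8
a=0:    L    W    L    W    W    W    W    L    W
a=1:    L    W    L    W    W    W    W    L    W
a=2:    L    W    L    W    W    W    W    L    W
a=3:    W    L    W    L    W    W    W    W    L
a=4:    W    L    W    L    W    W    W    W    L
a=5:    W    L    W    L    W    W    W    W    L
Cells with no legal move (terminal, hence L): (0,0), (1,0), (2,0).
The remaining L cells, each justified by listing all of its moves:
(0,2): →(0,1)(W) only, which is W, so L
(0,7): →(0,6)(W), (0,4)(W), (0,3)(W) — all W, so L
(1,2): →(1,1)(W) only, which is W, so L
(1,7): →(1,6)(W), (1,4)(W), (1,3)(W) — all W, so L
(2,2): →(2,1)(W) only, which is W, so L
(2,7): →(2,6)(W), (2,4)(W), (2,3)(W) — all W, so L
(3,1): →(0,1)(W), (3,0)(W) — all W, so L
(3,3): →(0,3)(W), (3,2)(W), (3,0)(W) — all W, so L
(3,8): →(0,8)(W), (3,7)(W), (3,5)(W), (3,4)(W) — all W, so L
(4,1): →(1,1)(W), (0,1)(W), (4,0)(W) — all W, so L
(4,3): →(1,3)(W), (0,3)(W), (4,2)(W), (4,0)(W) — all W, so L
(4,8): →(1,8)(W), (0,8)(W), (4,7)(W), (4,5)(W), (4,4)(W) — all W, so L
(5,1): →(2,1)(W), (1,1)(W), (5,0)(W) — all W, so L
(5,3): →(2,3)(W), (1,3)(W), (5,2)(W), (5,0)(W) — all W, so L
(5,8): →(2,8)(W), (1,8)(W), (5,7)(W), (5,5)(W), (5,4)(W) — all W, so L
Every other cell has at least one move into one of the L cells above, so it is W.
L cells per row: a=0: 3, a=1: 3, a=2: 3, a=3: 3, a=4: 3, a=5: 3; total 18.

18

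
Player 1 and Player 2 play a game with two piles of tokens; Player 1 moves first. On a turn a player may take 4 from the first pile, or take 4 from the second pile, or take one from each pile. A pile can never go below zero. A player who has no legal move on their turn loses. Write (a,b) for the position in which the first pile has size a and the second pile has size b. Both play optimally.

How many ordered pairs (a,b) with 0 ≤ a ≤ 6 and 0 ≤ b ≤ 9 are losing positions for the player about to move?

Build the W/L table. Terminal = L. A non-terminal position is W if it has a move to some L; otherwise it is L.
Every move lowers a or b (never raises either), so fill the grid row by row in increasing a, and left to right within a row: each cell's successors are then already labelled.
      b=0  b=1  b=2  b=3  b=4  b=5  b=6  b=7  b=8  b=9
a=0:    L    L    L    L    W    W    W    W    L    L
a=1:    L    W    W    W    W    L    L    L    L    W
a=2:    L    W    L    L    W    L    W    W    W    W
a=3:    L    W    L    W    W    L    W    L    L    W
a=4:    W    W    W    W    L    L    W    L    W    W
a=5:    W    L    L    L    L    W    W    W    W    L
a=6:    W    L    W    W    W    W    L    L    L    L
Cells with no legal move (terminal, hence L): (0,0), (0,1), (0,2), (0,3), (1,0), (2,0), (3,0).
The remaining L cells, each justified by listing all of its moves:
(0,8): the only move is to (0,4)(W), a W ⇒ L
(0,9): the only move is to (0,5)(W), a W ⇒ L
(1,5): moves to (1,1)(W), (0,4)(W); every one is W ⇒ L
(1,6): moves to (1,2)(W), (0,5)(W); every one is W ⇒ L
(1,7): moves to (1,3)(W), (0,6)(W); every one is W ⇒ L
(1,8): moves to (1,4)(W), (0,7)(W); every one is W ⇒ L
(2,2): the only move is to (1,1)(W), a W ⇒ L
(2,3): the only move is to (1,2)(W), a W ⇒ L
(2,5): moves to (2,1)(W), (1,4)(W); every one is W ⇒ L
(3,2): the only move is to (2,1)(W), a W ⇒ L
(3,5): moves to (3,1)(W), (2,4)(W); every one is W ⇒ L
(3,7): moves to (3,3)(W), (2,6)(W); every one is W ⇒ L
(3,8): moves to (3,4)(W), (2,7)(W); every one is W ⇒ L
(4,4): moves to (0,4)(W), (4,0)(W), (3,3)(W); every one is W ⇒ L
(4,5): moves to (0,5)(W), (4,1)(W), (3,4)(W); every one is W ⇒ L
(4,7): moves to (0,7)(W), (4,3)(W), (3,6)(W); every one is W ⇒ L
(5,1): moves to (1,1)(W), (4,0)(W); every one is W ⇒ L
(5,2): moves to (1,2)(W), (4,1)(W); every one is W ⇒ L
(5,3): moves to (1,3)(W), (4,2)(W); every one is W ⇒ L
(5,4): moves to (1,4)(W), (5,0)(W), (4,3)(W); every one is W ⇒ L
(5,9): moves to (1,9)(W), (5,5)(W), (4,8)(W); every one is W ⇒ L
(6,1): moves to (2,1)(W), (5,0)(W); every one is W ⇒ L
(6,6): moves to (2,6)(W), (6,2)(W), (5,5)(W); every one is W ⇒ L
(6,7): moves to (2,7)(W), (6,3)(W), (5,6)(W); every one is W ⇒ L
(6,8): moves to (2,8)(W), (6,4)(W), (5,7)(W); every one is W ⇒ L
(6,9): moves to (2,9)(W), (6,5)(W), (5,8)(W); every one is W ⇒ L
Every other cell has at least one move into one of the L cells above, so it is W.
L cells per row: a=0: 6, a=1: 5, a=2: 4, a=3: 5, a=4: 3, a=5: 5, a=6: 5; total 33.

33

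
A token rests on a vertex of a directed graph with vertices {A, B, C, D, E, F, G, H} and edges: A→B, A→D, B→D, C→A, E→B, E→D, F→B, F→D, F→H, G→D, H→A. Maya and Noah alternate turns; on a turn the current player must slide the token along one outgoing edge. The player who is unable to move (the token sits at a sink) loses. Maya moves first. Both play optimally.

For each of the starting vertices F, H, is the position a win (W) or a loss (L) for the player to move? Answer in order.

F: W, H: L

Build the W/L table. Terminal = L. A non-terminal position is W if it has a move to some L; otherwise it is L.
Every edge goes from a vertex to one that appears earlier in the order D, B, G, A, C, H, F, E, so processing vertices in that order labels each vertex after all of its successors.
D: no outgoing edge → L
B: →D(L), so W
G: →D(L), so W
A: →D(L), so W
C: →A(W) only, which is W, so L
H: →A(W) only, which is W, so L
F: →H(L), so W
E: →D(L), so W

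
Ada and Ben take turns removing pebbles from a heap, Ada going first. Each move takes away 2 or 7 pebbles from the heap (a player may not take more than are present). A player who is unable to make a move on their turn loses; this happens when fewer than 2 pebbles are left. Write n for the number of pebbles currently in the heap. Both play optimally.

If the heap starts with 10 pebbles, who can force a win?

Use the standard recursion: the mover loses at a terminal position; elsewhere, the mover wins exactly when some move hands the opponent an L position.
n=0: no move → L
n=1: no move → L
n=2: →0(L), so W
n=3: →1(L), so W
n=4: →2(W) only, which is W, so L
n=5: →3(W) only, which is W, so L
n=6: →4(L), so W
n=7: →5(L), so W
n=8: →1(L), so W
n=9: →7(W), 2(W) — all W, so L
n=10: →8(W), 3(W) — all W, so L
Every move from 10 reaches a W position, so the mover loses.

Ben wins.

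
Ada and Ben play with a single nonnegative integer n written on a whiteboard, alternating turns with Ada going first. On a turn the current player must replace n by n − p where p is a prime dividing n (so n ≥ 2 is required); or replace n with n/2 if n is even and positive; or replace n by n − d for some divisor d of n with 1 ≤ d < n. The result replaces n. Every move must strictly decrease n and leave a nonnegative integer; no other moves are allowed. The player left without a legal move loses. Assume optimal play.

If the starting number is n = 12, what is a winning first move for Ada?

Use the standard recursion: the mover loses at a terminal position; elsewhere, the mover wins exactly when some move hands the opponent an L position.
n=0: no move → L
n=1: no move → L
n=2: reaches L-position 0 → W
n=3: reaches L-position 0 → W
n=4: only reaches 2(W), 3(W), all W → L
n=5: reaches L-position 0 → W
n=6: reaches L-position 4 → W
n=7: reaches L-position 0 → W
n=8: reaches L-position 4 → W
n=9: only reaches 6(W), 8(W), all W → L
n=10: reaches L-position 9 → W
n=11: reaches L-position 0 → W
n=12: reaches L-position 9 → W
From 12, the L positions reachable in one move are: 9.

Move to 9.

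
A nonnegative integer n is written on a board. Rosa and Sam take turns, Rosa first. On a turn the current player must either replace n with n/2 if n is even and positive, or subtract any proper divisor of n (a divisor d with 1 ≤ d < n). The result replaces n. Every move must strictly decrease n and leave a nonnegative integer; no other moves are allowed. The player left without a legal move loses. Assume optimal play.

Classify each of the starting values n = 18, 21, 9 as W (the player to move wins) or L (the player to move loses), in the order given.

Classify positions by backward induction: terminal positions (no move available) are L. From any other position, the mover wins iff some move reaches an L.
n=0: no move → L
n=1: no move → L
n=2: →1(L), so W
n=3: →2(W) only, which is W, so L
n=4: →3(L), so W
n=5: →4(W) only, which is W, so L
n=6: →3(L), so W
n=7: →6(W) only, which is W, so L
n=8: →7(L), so W
n=9: →6(W), 8(W) — all W, so L
n=10: →5(L), so W
n=11: →10(W) only, which is W, so L
n=12: →9(L), so W
n=13: →12(W) only, which is W, so L
n=14: →7(L), so W
n=15: →10(W), 12(W), 14(W) — all W, so L
n=16: →15(L), so W
n=17: →16(W) only, which is W, so L
n=18: →9(L), so W
n=19: →18(W) only, which is W, so L
n=20: →15(L), so W
n=21: →14(W), 18(W), 20(W) — all W, so L

18: W, 21: L, 9: L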